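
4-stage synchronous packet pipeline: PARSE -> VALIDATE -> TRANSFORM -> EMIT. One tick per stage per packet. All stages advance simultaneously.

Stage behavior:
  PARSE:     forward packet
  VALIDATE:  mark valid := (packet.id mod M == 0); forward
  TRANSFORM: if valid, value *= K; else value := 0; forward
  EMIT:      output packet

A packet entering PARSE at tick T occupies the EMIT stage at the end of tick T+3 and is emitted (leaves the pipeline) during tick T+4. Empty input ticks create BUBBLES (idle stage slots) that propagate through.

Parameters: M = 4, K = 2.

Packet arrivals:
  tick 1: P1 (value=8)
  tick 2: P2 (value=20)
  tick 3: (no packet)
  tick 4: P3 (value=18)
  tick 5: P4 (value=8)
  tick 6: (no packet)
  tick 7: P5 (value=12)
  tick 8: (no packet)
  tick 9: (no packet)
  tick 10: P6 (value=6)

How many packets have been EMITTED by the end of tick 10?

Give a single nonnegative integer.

Answer: 4

Derivation:
Tick 1: [PARSE:P1(v=8,ok=F), VALIDATE:-, TRANSFORM:-, EMIT:-] out:-; in:P1
Tick 2: [PARSE:P2(v=20,ok=F), VALIDATE:P1(v=8,ok=F), TRANSFORM:-, EMIT:-] out:-; in:P2
Tick 3: [PARSE:-, VALIDATE:P2(v=20,ok=F), TRANSFORM:P1(v=0,ok=F), EMIT:-] out:-; in:-
Tick 4: [PARSE:P3(v=18,ok=F), VALIDATE:-, TRANSFORM:P2(v=0,ok=F), EMIT:P1(v=0,ok=F)] out:-; in:P3
Tick 5: [PARSE:P4(v=8,ok=F), VALIDATE:P3(v=18,ok=F), TRANSFORM:-, EMIT:P2(v=0,ok=F)] out:P1(v=0); in:P4
Tick 6: [PARSE:-, VALIDATE:P4(v=8,ok=T), TRANSFORM:P3(v=0,ok=F), EMIT:-] out:P2(v=0); in:-
Tick 7: [PARSE:P5(v=12,ok=F), VALIDATE:-, TRANSFORM:P4(v=16,ok=T), EMIT:P3(v=0,ok=F)] out:-; in:P5
Tick 8: [PARSE:-, VALIDATE:P5(v=12,ok=F), TRANSFORM:-, EMIT:P4(v=16,ok=T)] out:P3(v=0); in:-
Tick 9: [PARSE:-, VALIDATE:-, TRANSFORM:P5(v=0,ok=F), EMIT:-] out:P4(v=16); in:-
Tick 10: [PARSE:P6(v=6,ok=F), VALIDATE:-, TRANSFORM:-, EMIT:P5(v=0,ok=F)] out:-; in:P6
Emitted by tick 10: ['P1', 'P2', 'P3', 'P4']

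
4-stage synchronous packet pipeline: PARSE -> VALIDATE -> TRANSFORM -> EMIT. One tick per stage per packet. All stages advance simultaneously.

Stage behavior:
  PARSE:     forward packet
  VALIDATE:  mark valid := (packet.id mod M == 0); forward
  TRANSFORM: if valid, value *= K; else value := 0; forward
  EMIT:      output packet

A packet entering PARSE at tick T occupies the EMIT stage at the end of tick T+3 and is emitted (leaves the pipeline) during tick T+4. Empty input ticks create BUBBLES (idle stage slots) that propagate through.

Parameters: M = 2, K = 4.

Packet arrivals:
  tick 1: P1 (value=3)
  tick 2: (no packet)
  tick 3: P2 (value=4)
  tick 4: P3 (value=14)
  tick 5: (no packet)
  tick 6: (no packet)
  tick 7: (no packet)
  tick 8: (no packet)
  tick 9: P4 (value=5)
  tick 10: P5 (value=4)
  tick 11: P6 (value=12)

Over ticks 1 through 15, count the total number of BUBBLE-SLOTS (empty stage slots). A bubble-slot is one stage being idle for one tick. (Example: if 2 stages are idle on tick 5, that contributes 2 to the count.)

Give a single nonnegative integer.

Tick 1: [PARSE:P1(v=3,ok=F), VALIDATE:-, TRANSFORM:-, EMIT:-] out:-; bubbles=3
Tick 2: [PARSE:-, VALIDATE:P1(v=3,ok=F), TRANSFORM:-, EMIT:-] out:-; bubbles=3
Tick 3: [PARSE:P2(v=4,ok=F), VALIDATE:-, TRANSFORM:P1(v=0,ok=F), EMIT:-] out:-; bubbles=2
Tick 4: [PARSE:P3(v=14,ok=F), VALIDATE:P2(v=4,ok=T), TRANSFORM:-, EMIT:P1(v=0,ok=F)] out:-; bubbles=1
Tick 5: [PARSE:-, VALIDATE:P3(v=14,ok=F), TRANSFORM:P2(v=16,ok=T), EMIT:-] out:P1(v=0); bubbles=2
Tick 6: [PARSE:-, VALIDATE:-, TRANSFORM:P3(v=0,ok=F), EMIT:P2(v=16,ok=T)] out:-; bubbles=2
Tick 7: [PARSE:-, VALIDATE:-, TRANSFORM:-, EMIT:P3(v=0,ok=F)] out:P2(v=16); bubbles=3
Tick 8: [PARSE:-, VALIDATE:-, TRANSFORM:-, EMIT:-] out:P3(v=0); bubbles=4
Tick 9: [PARSE:P4(v=5,ok=F), VALIDATE:-, TRANSFORM:-, EMIT:-] out:-; bubbles=3
Tick 10: [PARSE:P5(v=4,ok=F), VALIDATE:P4(v=5,ok=T), TRANSFORM:-, EMIT:-] out:-; bubbles=2
Tick 11: [PARSE:P6(v=12,ok=F), VALIDATE:P5(v=4,ok=F), TRANSFORM:P4(v=20,ok=T), EMIT:-] out:-; bubbles=1
Tick 12: [PARSE:-, VALIDATE:P6(v=12,ok=T), TRANSFORM:P5(v=0,ok=F), EMIT:P4(v=20,ok=T)] out:-; bubbles=1
Tick 13: [PARSE:-, VALIDATE:-, TRANSFORM:P6(v=48,ok=T), EMIT:P5(v=0,ok=F)] out:P4(v=20); bubbles=2
Tick 14: [PARSE:-, VALIDATE:-, TRANSFORM:-, EMIT:P6(v=48,ok=T)] out:P5(v=0); bubbles=3
Tick 15: [PARSE:-, VALIDATE:-, TRANSFORM:-, EMIT:-] out:P6(v=48); bubbles=4
Total bubble-slots: 36

Answer: 36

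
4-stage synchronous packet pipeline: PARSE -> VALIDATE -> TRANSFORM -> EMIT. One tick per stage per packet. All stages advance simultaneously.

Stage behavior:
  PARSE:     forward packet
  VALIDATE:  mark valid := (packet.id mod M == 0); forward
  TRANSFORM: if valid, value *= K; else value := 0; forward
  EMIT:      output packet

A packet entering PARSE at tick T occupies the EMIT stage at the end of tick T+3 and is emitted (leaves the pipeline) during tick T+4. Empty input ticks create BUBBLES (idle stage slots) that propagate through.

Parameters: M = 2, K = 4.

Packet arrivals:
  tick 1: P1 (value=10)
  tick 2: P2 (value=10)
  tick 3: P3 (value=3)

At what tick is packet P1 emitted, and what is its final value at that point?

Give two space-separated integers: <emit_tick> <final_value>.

Tick 1: [PARSE:P1(v=10,ok=F), VALIDATE:-, TRANSFORM:-, EMIT:-] out:-; in:P1
Tick 2: [PARSE:P2(v=10,ok=F), VALIDATE:P1(v=10,ok=F), TRANSFORM:-, EMIT:-] out:-; in:P2
Tick 3: [PARSE:P3(v=3,ok=F), VALIDATE:P2(v=10,ok=T), TRANSFORM:P1(v=0,ok=F), EMIT:-] out:-; in:P3
Tick 4: [PARSE:-, VALIDATE:P3(v=3,ok=F), TRANSFORM:P2(v=40,ok=T), EMIT:P1(v=0,ok=F)] out:-; in:-
Tick 5: [PARSE:-, VALIDATE:-, TRANSFORM:P3(v=0,ok=F), EMIT:P2(v=40,ok=T)] out:P1(v=0); in:-
Tick 6: [PARSE:-, VALIDATE:-, TRANSFORM:-, EMIT:P3(v=0,ok=F)] out:P2(v=40); in:-
Tick 7: [PARSE:-, VALIDATE:-, TRANSFORM:-, EMIT:-] out:P3(v=0); in:-
P1: arrives tick 1, valid=False (id=1, id%2=1), emit tick 5, final value 0

Answer: 5 0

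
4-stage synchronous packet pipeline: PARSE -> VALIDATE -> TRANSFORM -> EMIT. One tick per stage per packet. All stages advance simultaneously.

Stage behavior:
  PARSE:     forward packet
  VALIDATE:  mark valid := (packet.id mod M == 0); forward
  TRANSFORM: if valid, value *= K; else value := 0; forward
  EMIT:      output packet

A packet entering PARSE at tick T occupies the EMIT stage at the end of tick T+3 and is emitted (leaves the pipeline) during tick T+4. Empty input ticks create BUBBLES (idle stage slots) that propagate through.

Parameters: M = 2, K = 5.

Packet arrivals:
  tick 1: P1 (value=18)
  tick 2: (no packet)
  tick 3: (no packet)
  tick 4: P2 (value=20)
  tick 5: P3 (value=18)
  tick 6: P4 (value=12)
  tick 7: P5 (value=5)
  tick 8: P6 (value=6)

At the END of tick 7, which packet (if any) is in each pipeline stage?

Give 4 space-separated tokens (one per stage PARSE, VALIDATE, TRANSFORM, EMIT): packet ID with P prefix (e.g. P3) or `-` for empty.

Tick 1: [PARSE:P1(v=18,ok=F), VALIDATE:-, TRANSFORM:-, EMIT:-] out:-; in:P1
Tick 2: [PARSE:-, VALIDATE:P1(v=18,ok=F), TRANSFORM:-, EMIT:-] out:-; in:-
Tick 3: [PARSE:-, VALIDATE:-, TRANSFORM:P1(v=0,ok=F), EMIT:-] out:-; in:-
Tick 4: [PARSE:P2(v=20,ok=F), VALIDATE:-, TRANSFORM:-, EMIT:P1(v=0,ok=F)] out:-; in:P2
Tick 5: [PARSE:P3(v=18,ok=F), VALIDATE:P2(v=20,ok=T), TRANSFORM:-, EMIT:-] out:P1(v=0); in:P3
Tick 6: [PARSE:P4(v=12,ok=F), VALIDATE:P3(v=18,ok=F), TRANSFORM:P2(v=100,ok=T), EMIT:-] out:-; in:P4
Tick 7: [PARSE:P5(v=5,ok=F), VALIDATE:P4(v=12,ok=T), TRANSFORM:P3(v=0,ok=F), EMIT:P2(v=100,ok=T)] out:-; in:P5
At end of tick 7: ['P5', 'P4', 'P3', 'P2']

Answer: P5 P4 P3 P2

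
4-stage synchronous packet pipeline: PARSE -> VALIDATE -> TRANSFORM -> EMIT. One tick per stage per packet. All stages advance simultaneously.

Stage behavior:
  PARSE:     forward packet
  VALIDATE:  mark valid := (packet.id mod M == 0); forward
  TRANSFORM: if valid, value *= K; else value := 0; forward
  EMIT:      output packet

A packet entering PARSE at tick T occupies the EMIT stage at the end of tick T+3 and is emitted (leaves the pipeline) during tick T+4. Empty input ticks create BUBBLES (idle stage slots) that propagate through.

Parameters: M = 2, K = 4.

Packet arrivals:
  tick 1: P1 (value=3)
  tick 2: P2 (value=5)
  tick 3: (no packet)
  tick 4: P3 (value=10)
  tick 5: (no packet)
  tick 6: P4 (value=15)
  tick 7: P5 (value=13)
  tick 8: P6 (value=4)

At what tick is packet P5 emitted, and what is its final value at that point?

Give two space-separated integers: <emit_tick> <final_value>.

Tick 1: [PARSE:P1(v=3,ok=F), VALIDATE:-, TRANSFORM:-, EMIT:-] out:-; in:P1
Tick 2: [PARSE:P2(v=5,ok=F), VALIDATE:P1(v=3,ok=F), TRANSFORM:-, EMIT:-] out:-; in:P2
Tick 3: [PARSE:-, VALIDATE:P2(v=5,ok=T), TRANSFORM:P1(v=0,ok=F), EMIT:-] out:-; in:-
Tick 4: [PARSE:P3(v=10,ok=F), VALIDATE:-, TRANSFORM:P2(v=20,ok=T), EMIT:P1(v=0,ok=F)] out:-; in:P3
Tick 5: [PARSE:-, VALIDATE:P3(v=10,ok=F), TRANSFORM:-, EMIT:P2(v=20,ok=T)] out:P1(v=0); in:-
Tick 6: [PARSE:P4(v=15,ok=F), VALIDATE:-, TRANSFORM:P3(v=0,ok=F), EMIT:-] out:P2(v=20); in:P4
Tick 7: [PARSE:P5(v=13,ok=F), VALIDATE:P4(v=15,ok=T), TRANSFORM:-, EMIT:P3(v=0,ok=F)] out:-; in:P5
Tick 8: [PARSE:P6(v=4,ok=F), VALIDATE:P5(v=13,ok=F), TRANSFORM:P4(v=60,ok=T), EMIT:-] out:P3(v=0); in:P6
Tick 9: [PARSE:-, VALIDATE:P6(v=4,ok=T), TRANSFORM:P5(v=0,ok=F), EMIT:P4(v=60,ok=T)] out:-; in:-
Tick 10: [PARSE:-, VALIDATE:-, TRANSFORM:P6(v=16,ok=T), EMIT:P5(v=0,ok=F)] out:P4(v=60); in:-
Tick 11: [PARSE:-, VALIDATE:-, TRANSFORM:-, EMIT:P6(v=16,ok=T)] out:P5(v=0); in:-
Tick 12: [PARSE:-, VALIDATE:-, TRANSFORM:-, EMIT:-] out:P6(v=16); in:-
P5: arrives tick 7, valid=False (id=5, id%2=1), emit tick 11, final value 0

Answer: 11 0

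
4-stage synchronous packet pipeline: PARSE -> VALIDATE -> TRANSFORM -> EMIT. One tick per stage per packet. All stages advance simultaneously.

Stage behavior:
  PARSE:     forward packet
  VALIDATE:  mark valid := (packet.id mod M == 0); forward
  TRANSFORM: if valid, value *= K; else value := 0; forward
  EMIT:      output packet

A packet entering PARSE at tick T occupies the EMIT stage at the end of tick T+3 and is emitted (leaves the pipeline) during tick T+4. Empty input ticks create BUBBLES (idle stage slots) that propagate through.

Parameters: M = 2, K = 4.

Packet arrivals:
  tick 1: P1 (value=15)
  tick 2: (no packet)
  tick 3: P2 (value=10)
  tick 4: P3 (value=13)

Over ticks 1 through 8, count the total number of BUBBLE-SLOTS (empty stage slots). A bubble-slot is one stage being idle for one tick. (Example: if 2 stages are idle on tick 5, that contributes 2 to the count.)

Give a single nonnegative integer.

Tick 1: [PARSE:P1(v=15,ok=F), VALIDATE:-, TRANSFORM:-, EMIT:-] out:-; bubbles=3
Tick 2: [PARSE:-, VALIDATE:P1(v=15,ok=F), TRANSFORM:-, EMIT:-] out:-; bubbles=3
Tick 3: [PARSE:P2(v=10,ok=F), VALIDATE:-, TRANSFORM:P1(v=0,ok=F), EMIT:-] out:-; bubbles=2
Tick 4: [PARSE:P3(v=13,ok=F), VALIDATE:P2(v=10,ok=T), TRANSFORM:-, EMIT:P1(v=0,ok=F)] out:-; bubbles=1
Tick 5: [PARSE:-, VALIDATE:P3(v=13,ok=F), TRANSFORM:P2(v=40,ok=T), EMIT:-] out:P1(v=0); bubbles=2
Tick 6: [PARSE:-, VALIDATE:-, TRANSFORM:P3(v=0,ok=F), EMIT:P2(v=40,ok=T)] out:-; bubbles=2
Tick 7: [PARSE:-, VALIDATE:-, TRANSFORM:-, EMIT:P3(v=0,ok=F)] out:P2(v=40); bubbles=3
Tick 8: [PARSE:-, VALIDATE:-, TRANSFORM:-, EMIT:-] out:P3(v=0); bubbles=4
Total bubble-slots: 20

Answer: 20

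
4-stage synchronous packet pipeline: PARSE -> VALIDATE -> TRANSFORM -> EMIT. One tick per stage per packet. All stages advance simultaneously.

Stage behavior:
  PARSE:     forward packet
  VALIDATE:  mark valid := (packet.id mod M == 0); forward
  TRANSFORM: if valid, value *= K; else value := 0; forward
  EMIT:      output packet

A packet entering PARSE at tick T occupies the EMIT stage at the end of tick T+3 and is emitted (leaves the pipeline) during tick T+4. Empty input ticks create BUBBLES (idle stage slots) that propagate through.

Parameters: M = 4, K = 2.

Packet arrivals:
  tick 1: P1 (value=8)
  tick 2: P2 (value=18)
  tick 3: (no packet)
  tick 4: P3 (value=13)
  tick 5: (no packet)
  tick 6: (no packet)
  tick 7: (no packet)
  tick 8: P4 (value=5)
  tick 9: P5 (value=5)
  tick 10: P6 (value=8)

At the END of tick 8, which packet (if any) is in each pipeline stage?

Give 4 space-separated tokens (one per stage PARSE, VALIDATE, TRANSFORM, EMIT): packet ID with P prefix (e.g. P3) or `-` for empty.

Answer: P4 - - -

Derivation:
Tick 1: [PARSE:P1(v=8,ok=F), VALIDATE:-, TRANSFORM:-, EMIT:-] out:-; in:P1
Tick 2: [PARSE:P2(v=18,ok=F), VALIDATE:P1(v=8,ok=F), TRANSFORM:-, EMIT:-] out:-; in:P2
Tick 3: [PARSE:-, VALIDATE:P2(v=18,ok=F), TRANSFORM:P1(v=0,ok=F), EMIT:-] out:-; in:-
Tick 4: [PARSE:P3(v=13,ok=F), VALIDATE:-, TRANSFORM:P2(v=0,ok=F), EMIT:P1(v=0,ok=F)] out:-; in:P3
Tick 5: [PARSE:-, VALIDATE:P3(v=13,ok=F), TRANSFORM:-, EMIT:P2(v=0,ok=F)] out:P1(v=0); in:-
Tick 6: [PARSE:-, VALIDATE:-, TRANSFORM:P3(v=0,ok=F), EMIT:-] out:P2(v=0); in:-
Tick 7: [PARSE:-, VALIDATE:-, TRANSFORM:-, EMIT:P3(v=0,ok=F)] out:-; in:-
Tick 8: [PARSE:P4(v=5,ok=F), VALIDATE:-, TRANSFORM:-, EMIT:-] out:P3(v=0); in:P4
At end of tick 8: ['P4', '-', '-', '-']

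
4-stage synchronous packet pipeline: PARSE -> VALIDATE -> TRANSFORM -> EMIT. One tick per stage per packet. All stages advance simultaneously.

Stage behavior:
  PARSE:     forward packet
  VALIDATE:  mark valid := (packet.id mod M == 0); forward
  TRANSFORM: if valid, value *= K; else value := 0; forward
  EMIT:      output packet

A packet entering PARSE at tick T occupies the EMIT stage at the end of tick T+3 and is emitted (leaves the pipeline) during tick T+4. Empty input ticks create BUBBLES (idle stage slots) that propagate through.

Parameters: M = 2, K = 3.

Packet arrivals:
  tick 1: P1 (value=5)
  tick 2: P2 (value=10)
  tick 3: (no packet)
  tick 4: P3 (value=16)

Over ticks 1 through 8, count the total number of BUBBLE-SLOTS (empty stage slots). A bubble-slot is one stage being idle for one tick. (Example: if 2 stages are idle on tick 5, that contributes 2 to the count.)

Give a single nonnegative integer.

Tick 1: [PARSE:P1(v=5,ok=F), VALIDATE:-, TRANSFORM:-, EMIT:-] out:-; bubbles=3
Tick 2: [PARSE:P2(v=10,ok=F), VALIDATE:P1(v=5,ok=F), TRANSFORM:-, EMIT:-] out:-; bubbles=2
Tick 3: [PARSE:-, VALIDATE:P2(v=10,ok=T), TRANSFORM:P1(v=0,ok=F), EMIT:-] out:-; bubbles=2
Tick 4: [PARSE:P3(v=16,ok=F), VALIDATE:-, TRANSFORM:P2(v=30,ok=T), EMIT:P1(v=0,ok=F)] out:-; bubbles=1
Tick 5: [PARSE:-, VALIDATE:P3(v=16,ok=F), TRANSFORM:-, EMIT:P2(v=30,ok=T)] out:P1(v=0); bubbles=2
Tick 6: [PARSE:-, VALIDATE:-, TRANSFORM:P3(v=0,ok=F), EMIT:-] out:P2(v=30); bubbles=3
Tick 7: [PARSE:-, VALIDATE:-, TRANSFORM:-, EMIT:P3(v=0,ok=F)] out:-; bubbles=3
Tick 8: [PARSE:-, VALIDATE:-, TRANSFORM:-, EMIT:-] out:P3(v=0); bubbles=4
Total bubble-slots: 20

Answer: 20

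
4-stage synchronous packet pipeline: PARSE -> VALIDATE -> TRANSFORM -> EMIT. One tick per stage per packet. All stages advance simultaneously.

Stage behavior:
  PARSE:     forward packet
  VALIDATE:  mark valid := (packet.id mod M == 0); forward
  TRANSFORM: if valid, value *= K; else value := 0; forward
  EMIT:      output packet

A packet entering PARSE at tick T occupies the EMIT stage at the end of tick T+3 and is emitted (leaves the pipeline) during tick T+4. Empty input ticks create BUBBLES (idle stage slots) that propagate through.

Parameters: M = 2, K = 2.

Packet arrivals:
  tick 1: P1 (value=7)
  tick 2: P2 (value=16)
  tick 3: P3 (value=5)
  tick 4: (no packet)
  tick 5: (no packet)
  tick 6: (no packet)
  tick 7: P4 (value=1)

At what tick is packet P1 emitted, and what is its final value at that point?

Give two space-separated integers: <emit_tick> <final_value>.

Tick 1: [PARSE:P1(v=7,ok=F), VALIDATE:-, TRANSFORM:-, EMIT:-] out:-; in:P1
Tick 2: [PARSE:P2(v=16,ok=F), VALIDATE:P1(v=7,ok=F), TRANSFORM:-, EMIT:-] out:-; in:P2
Tick 3: [PARSE:P3(v=5,ok=F), VALIDATE:P2(v=16,ok=T), TRANSFORM:P1(v=0,ok=F), EMIT:-] out:-; in:P3
Tick 4: [PARSE:-, VALIDATE:P3(v=5,ok=F), TRANSFORM:P2(v=32,ok=T), EMIT:P1(v=0,ok=F)] out:-; in:-
Tick 5: [PARSE:-, VALIDATE:-, TRANSFORM:P3(v=0,ok=F), EMIT:P2(v=32,ok=T)] out:P1(v=0); in:-
Tick 6: [PARSE:-, VALIDATE:-, TRANSFORM:-, EMIT:P3(v=0,ok=F)] out:P2(v=32); in:-
Tick 7: [PARSE:P4(v=1,ok=F), VALIDATE:-, TRANSFORM:-, EMIT:-] out:P3(v=0); in:P4
Tick 8: [PARSE:-, VALIDATE:P4(v=1,ok=T), TRANSFORM:-, EMIT:-] out:-; in:-
Tick 9: [PARSE:-, VALIDATE:-, TRANSFORM:P4(v=2,ok=T), EMIT:-] out:-; in:-
Tick 10: [PARSE:-, VALIDATE:-, TRANSFORM:-, EMIT:P4(v=2,ok=T)] out:-; in:-
Tick 11: [PARSE:-, VALIDATE:-, TRANSFORM:-, EMIT:-] out:P4(v=2); in:-
P1: arrives tick 1, valid=False (id=1, id%2=1), emit tick 5, final value 0

Answer: 5 0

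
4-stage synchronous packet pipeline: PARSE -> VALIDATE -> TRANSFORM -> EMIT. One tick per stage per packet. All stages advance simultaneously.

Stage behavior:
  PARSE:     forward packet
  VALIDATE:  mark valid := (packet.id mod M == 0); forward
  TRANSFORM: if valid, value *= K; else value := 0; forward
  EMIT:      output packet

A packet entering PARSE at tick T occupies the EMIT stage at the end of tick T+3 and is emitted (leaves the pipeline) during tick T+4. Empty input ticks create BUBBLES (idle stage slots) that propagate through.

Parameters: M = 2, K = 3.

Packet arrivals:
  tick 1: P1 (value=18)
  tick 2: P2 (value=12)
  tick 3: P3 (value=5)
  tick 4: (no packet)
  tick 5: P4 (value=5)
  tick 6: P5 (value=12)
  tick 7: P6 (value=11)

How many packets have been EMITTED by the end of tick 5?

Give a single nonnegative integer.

Answer: 1

Derivation:
Tick 1: [PARSE:P1(v=18,ok=F), VALIDATE:-, TRANSFORM:-, EMIT:-] out:-; in:P1
Tick 2: [PARSE:P2(v=12,ok=F), VALIDATE:P1(v=18,ok=F), TRANSFORM:-, EMIT:-] out:-; in:P2
Tick 3: [PARSE:P3(v=5,ok=F), VALIDATE:P2(v=12,ok=T), TRANSFORM:P1(v=0,ok=F), EMIT:-] out:-; in:P3
Tick 4: [PARSE:-, VALIDATE:P3(v=5,ok=F), TRANSFORM:P2(v=36,ok=T), EMIT:P1(v=0,ok=F)] out:-; in:-
Tick 5: [PARSE:P4(v=5,ok=F), VALIDATE:-, TRANSFORM:P3(v=0,ok=F), EMIT:P2(v=36,ok=T)] out:P1(v=0); in:P4
Emitted by tick 5: ['P1']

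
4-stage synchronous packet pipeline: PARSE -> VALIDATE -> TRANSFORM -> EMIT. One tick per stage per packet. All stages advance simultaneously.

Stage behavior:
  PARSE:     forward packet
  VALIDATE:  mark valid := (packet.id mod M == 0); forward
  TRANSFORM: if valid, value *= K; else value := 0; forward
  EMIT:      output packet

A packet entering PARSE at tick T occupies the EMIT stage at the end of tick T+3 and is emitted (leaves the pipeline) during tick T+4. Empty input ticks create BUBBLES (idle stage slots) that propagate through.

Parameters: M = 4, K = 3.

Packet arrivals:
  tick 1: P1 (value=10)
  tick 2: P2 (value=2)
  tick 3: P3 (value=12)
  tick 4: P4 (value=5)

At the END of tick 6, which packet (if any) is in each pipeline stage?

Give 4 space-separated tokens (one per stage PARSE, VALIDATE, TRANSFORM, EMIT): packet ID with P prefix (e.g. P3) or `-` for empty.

Tick 1: [PARSE:P1(v=10,ok=F), VALIDATE:-, TRANSFORM:-, EMIT:-] out:-; in:P1
Tick 2: [PARSE:P2(v=2,ok=F), VALIDATE:P1(v=10,ok=F), TRANSFORM:-, EMIT:-] out:-; in:P2
Tick 3: [PARSE:P3(v=12,ok=F), VALIDATE:P2(v=2,ok=F), TRANSFORM:P1(v=0,ok=F), EMIT:-] out:-; in:P3
Tick 4: [PARSE:P4(v=5,ok=F), VALIDATE:P3(v=12,ok=F), TRANSFORM:P2(v=0,ok=F), EMIT:P1(v=0,ok=F)] out:-; in:P4
Tick 5: [PARSE:-, VALIDATE:P4(v=5,ok=T), TRANSFORM:P3(v=0,ok=F), EMIT:P2(v=0,ok=F)] out:P1(v=0); in:-
Tick 6: [PARSE:-, VALIDATE:-, TRANSFORM:P4(v=15,ok=T), EMIT:P3(v=0,ok=F)] out:P2(v=0); in:-
At end of tick 6: ['-', '-', 'P4', 'P3']

Answer: - - P4 P3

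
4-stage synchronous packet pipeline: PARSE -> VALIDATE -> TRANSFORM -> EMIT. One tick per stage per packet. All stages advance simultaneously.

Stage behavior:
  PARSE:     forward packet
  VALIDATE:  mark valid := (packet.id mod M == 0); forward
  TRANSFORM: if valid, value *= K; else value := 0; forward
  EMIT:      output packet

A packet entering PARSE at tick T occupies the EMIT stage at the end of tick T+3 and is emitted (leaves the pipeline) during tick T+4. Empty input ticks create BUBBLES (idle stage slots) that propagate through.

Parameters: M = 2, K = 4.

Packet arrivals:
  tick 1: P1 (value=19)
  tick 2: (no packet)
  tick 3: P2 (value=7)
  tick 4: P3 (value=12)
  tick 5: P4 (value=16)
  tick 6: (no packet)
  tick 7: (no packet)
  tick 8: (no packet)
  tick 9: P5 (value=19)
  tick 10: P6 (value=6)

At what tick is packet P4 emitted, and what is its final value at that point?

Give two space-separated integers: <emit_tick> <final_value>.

Tick 1: [PARSE:P1(v=19,ok=F), VALIDATE:-, TRANSFORM:-, EMIT:-] out:-; in:P1
Tick 2: [PARSE:-, VALIDATE:P1(v=19,ok=F), TRANSFORM:-, EMIT:-] out:-; in:-
Tick 3: [PARSE:P2(v=7,ok=F), VALIDATE:-, TRANSFORM:P1(v=0,ok=F), EMIT:-] out:-; in:P2
Tick 4: [PARSE:P3(v=12,ok=F), VALIDATE:P2(v=7,ok=T), TRANSFORM:-, EMIT:P1(v=0,ok=F)] out:-; in:P3
Tick 5: [PARSE:P4(v=16,ok=F), VALIDATE:P3(v=12,ok=F), TRANSFORM:P2(v=28,ok=T), EMIT:-] out:P1(v=0); in:P4
Tick 6: [PARSE:-, VALIDATE:P4(v=16,ok=T), TRANSFORM:P3(v=0,ok=F), EMIT:P2(v=28,ok=T)] out:-; in:-
Tick 7: [PARSE:-, VALIDATE:-, TRANSFORM:P4(v=64,ok=T), EMIT:P3(v=0,ok=F)] out:P2(v=28); in:-
Tick 8: [PARSE:-, VALIDATE:-, TRANSFORM:-, EMIT:P4(v=64,ok=T)] out:P3(v=0); in:-
Tick 9: [PARSE:P5(v=19,ok=F), VALIDATE:-, TRANSFORM:-, EMIT:-] out:P4(v=64); in:P5
Tick 10: [PARSE:P6(v=6,ok=F), VALIDATE:P5(v=19,ok=F), TRANSFORM:-, EMIT:-] out:-; in:P6
Tick 11: [PARSE:-, VALIDATE:P6(v=6,ok=T), TRANSFORM:P5(v=0,ok=F), EMIT:-] out:-; in:-
Tick 12: [PARSE:-, VALIDATE:-, TRANSFORM:P6(v=24,ok=T), EMIT:P5(v=0,ok=F)] out:-; in:-
Tick 13: [PARSE:-, VALIDATE:-, TRANSFORM:-, EMIT:P6(v=24,ok=T)] out:P5(v=0); in:-
Tick 14: [PARSE:-, VALIDATE:-, TRANSFORM:-, EMIT:-] out:P6(v=24); in:-
P4: arrives tick 5, valid=True (id=4, id%2=0), emit tick 9, final value 64

Answer: 9 64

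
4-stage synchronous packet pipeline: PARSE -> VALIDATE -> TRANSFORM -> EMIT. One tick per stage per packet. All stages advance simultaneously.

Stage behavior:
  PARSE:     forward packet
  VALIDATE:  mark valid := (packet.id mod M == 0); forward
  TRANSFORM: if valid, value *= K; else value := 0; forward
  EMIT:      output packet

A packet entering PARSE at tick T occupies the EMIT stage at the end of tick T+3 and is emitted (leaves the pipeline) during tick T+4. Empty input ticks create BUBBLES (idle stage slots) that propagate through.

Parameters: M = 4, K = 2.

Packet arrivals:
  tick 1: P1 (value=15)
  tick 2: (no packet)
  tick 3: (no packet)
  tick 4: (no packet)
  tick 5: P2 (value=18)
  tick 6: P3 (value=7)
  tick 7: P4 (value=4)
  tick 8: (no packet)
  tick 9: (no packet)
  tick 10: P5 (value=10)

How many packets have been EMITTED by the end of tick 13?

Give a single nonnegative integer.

Tick 1: [PARSE:P1(v=15,ok=F), VALIDATE:-, TRANSFORM:-, EMIT:-] out:-; in:P1
Tick 2: [PARSE:-, VALIDATE:P1(v=15,ok=F), TRANSFORM:-, EMIT:-] out:-; in:-
Tick 3: [PARSE:-, VALIDATE:-, TRANSFORM:P1(v=0,ok=F), EMIT:-] out:-; in:-
Tick 4: [PARSE:-, VALIDATE:-, TRANSFORM:-, EMIT:P1(v=0,ok=F)] out:-; in:-
Tick 5: [PARSE:P2(v=18,ok=F), VALIDATE:-, TRANSFORM:-, EMIT:-] out:P1(v=0); in:P2
Tick 6: [PARSE:P3(v=7,ok=F), VALIDATE:P2(v=18,ok=F), TRANSFORM:-, EMIT:-] out:-; in:P3
Tick 7: [PARSE:P4(v=4,ok=F), VALIDATE:P3(v=7,ok=F), TRANSFORM:P2(v=0,ok=F), EMIT:-] out:-; in:P4
Tick 8: [PARSE:-, VALIDATE:P4(v=4,ok=T), TRANSFORM:P3(v=0,ok=F), EMIT:P2(v=0,ok=F)] out:-; in:-
Tick 9: [PARSE:-, VALIDATE:-, TRANSFORM:P4(v=8,ok=T), EMIT:P3(v=0,ok=F)] out:P2(v=0); in:-
Tick 10: [PARSE:P5(v=10,ok=F), VALIDATE:-, TRANSFORM:-, EMIT:P4(v=8,ok=T)] out:P3(v=0); in:P5
Tick 11: [PARSE:-, VALIDATE:P5(v=10,ok=F), TRANSFORM:-, EMIT:-] out:P4(v=8); in:-
Tick 12: [PARSE:-, VALIDATE:-, TRANSFORM:P5(v=0,ok=F), EMIT:-] out:-; in:-
Tick 13: [PARSE:-, VALIDATE:-, TRANSFORM:-, EMIT:P5(v=0,ok=F)] out:-; in:-
Emitted by tick 13: ['P1', 'P2', 'P3', 'P4']

Answer: 4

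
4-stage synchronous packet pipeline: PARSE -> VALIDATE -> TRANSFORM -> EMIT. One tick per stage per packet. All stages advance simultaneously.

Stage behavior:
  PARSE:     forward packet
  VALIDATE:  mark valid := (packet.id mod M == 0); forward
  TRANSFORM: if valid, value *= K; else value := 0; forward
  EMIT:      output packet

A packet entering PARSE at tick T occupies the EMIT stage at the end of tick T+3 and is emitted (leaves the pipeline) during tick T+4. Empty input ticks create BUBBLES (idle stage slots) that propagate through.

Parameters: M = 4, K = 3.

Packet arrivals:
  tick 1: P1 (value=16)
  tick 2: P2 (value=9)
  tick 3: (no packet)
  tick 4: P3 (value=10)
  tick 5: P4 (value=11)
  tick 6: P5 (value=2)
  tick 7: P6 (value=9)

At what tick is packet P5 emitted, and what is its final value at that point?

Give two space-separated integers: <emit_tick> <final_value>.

Answer: 10 0

Derivation:
Tick 1: [PARSE:P1(v=16,ok=F), VALIDATE:-, TRANSFORM:-, EMIT:-] out:-; in:P1
Tick 2: [PARSE:P2(v=9,ok=F), VALIDATE:P1(v=16,ok=F), TRANSFORM:-, EMIT:-] out:-; in:P2
Tick 3: [PARSE:-, VALIDATE:P2(v=9,ok=F), TRANSFORM:P1(v=0,ok=F), EMIT:-] out:-; in:-
Tick 4: [PARSE:P3(v=10,ok=F), VALIDATE:-, TRANSFORM:P2(v=0,ok=F), EMIT:P1(v=0,ok=F)] out:-; in:P3
Tick 5: [PARSE:P4(v=11,ok=F), VALIDATE:P3(v=10,ok=F), TRANSFORM:-, EMIT:P2(v=0,ok=F)] out:P1(v=0); in:P4
Tick 6: [PARSE:P5(v=2,ok=F), VALIDATE:P4(v=11,ok=T), TRANSFORM:P3(v=0,ok=F), EMIT:-] out:P2(v=0); in:P5
Tick 7: [PARSE:P6(v=9,ok=F), VALIDATE:P5(v=2,ok=F), TRANSFORM:P4(v=33,ok=T), EMIT:P3(v=0,ok=F)] out:-; in:P6
Tick 8: [PARSE:-, VALIDATE:P6(v=9,ok=F), TRANSFORM:P5(v=0,ok=F), EMIT:P4(v=33,ok=T)] out:P3(v=0); in:-
Tick 9: [PARSE:-, VALIDATE:-, TRANSFORM:P6(v=0,ok=F), EMIT:P5(v=0,ok=F)] out:P4(v=33); in:-
Tick 10: [PARSE:-, VALIDATE:-, TRANSFORM:-, EMIT:P6(v=0,ok=F)] out:P5(v=0); in:-
Tick 11: [PARSE:-, VALIDATE:-, TRANSFORM:-, EMIT:-] out:P6(v=0); in:-
P5: arrives tick 6, valid=False (id=5, id%4=1), emit tick 10, final value 0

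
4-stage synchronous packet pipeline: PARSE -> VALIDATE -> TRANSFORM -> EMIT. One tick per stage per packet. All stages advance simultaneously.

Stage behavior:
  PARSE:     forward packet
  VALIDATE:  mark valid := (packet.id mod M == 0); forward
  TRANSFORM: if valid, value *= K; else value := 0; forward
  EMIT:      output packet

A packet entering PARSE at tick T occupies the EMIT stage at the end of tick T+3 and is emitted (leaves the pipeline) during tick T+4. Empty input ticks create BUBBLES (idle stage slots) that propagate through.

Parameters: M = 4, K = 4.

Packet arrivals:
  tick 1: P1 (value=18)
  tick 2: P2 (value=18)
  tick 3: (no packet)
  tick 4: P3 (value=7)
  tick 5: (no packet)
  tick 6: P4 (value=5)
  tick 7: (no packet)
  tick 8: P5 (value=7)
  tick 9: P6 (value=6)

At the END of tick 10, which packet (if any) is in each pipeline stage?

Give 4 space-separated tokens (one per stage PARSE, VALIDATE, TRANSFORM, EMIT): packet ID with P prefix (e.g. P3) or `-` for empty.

Tick 1: [PARSE:P1(v=18,ok=F), VALIDATE:-, TRANSFORM:-, EMIT:-] out:-; in:P1
Tick 2: [PARSE:P2(v=18,ok=F), VALIDATE:P1(v=18,ok=F), TRANSFORM:-, EMIT:-] out:-; in:P2
Tick 3: [PARSE:-, VALIDATE:P2(v=18,ok=F), TRANSFORM:P1(v=0,ok=F), EMIT:-] out:-; in:-
Tick 4: [PARSE:P3(v=7,ok=F), VALIDATE:-, TRANSFORM:P2(v=0,ok=F), EMIT:P1(v=0,ok=F)] out:-; in:P3
Tick 5: [PARSE:-, VALIDATE:P3(v=7,ok=F), TRANSFORM:-, EMIT:P2(v=0,ok=F)] out:P1(v=0); in:-
Tick 6: [PARSE:P4(v=5,ok=F), VALIDATE:-, TRANSFORM:P3(v=0,ok=F), EMIT:-] out:P2(v=0); in:P4
Tick 7: [PARSE:-, VALIDATE:P4(v=5,ok=T), TRANSFORM:-, EMIT:P3(v=0,ok=F)] out:-; in:-
Tick 8: [PARSE:P5(v=7,ok=F), VALIDATE:-, TRANSFORM:P4(v=20,ok=T), EMIT:-] out:P3(v=0); in:P5
Tick 9: [PARSE:P6(v=6,ok=F), VALIDATE:P5(v=7,ok=F), TRANSFORM:-, EMIT:P4(v=20,ok=T)] out:-; in:P6
Tick 10: [PARSE:-, VALIDATE:P6(v=6,ok=F), TRANSFORM:P5(v=0,ok=F), EMIT:-] out:P4(v=20); in:-
At end of tick 10: ['-', 'P6', 'P5', '-']

Answer: - P6 P5 -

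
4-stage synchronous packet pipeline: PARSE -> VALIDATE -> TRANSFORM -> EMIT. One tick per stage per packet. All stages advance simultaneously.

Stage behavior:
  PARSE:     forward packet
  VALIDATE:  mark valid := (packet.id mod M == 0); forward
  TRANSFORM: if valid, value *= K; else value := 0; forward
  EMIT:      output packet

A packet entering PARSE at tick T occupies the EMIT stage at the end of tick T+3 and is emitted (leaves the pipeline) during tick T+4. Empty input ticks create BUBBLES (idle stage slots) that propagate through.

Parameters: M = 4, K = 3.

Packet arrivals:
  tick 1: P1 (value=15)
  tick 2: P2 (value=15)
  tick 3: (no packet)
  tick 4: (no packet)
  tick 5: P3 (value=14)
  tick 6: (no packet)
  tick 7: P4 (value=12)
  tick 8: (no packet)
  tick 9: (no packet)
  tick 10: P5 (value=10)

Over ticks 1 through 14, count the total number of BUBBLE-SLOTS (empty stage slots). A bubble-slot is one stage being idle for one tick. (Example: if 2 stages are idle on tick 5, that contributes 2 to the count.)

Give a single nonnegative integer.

Tick 1: [PARSE:P1(v=15,ok=F), VALIDATE:-, TRANSFORM:-, EMIT:-] out:-; bubbles=3
Tick 2: [PARSE:P2(v=15,ok=F), VALIDATE:P1(v=15,ok=F), TRANSFORM:-, EMIT:-] out:-; bubbles=2
Tick 3: [PARSE:-, VALIDATE:P2(v=15,ok=F), TRANSFORM:P1(v=0,ok=F), EMIT:-] out:-; bubbles=2
Tick 4: [PARSE:-, VALIDATE:-, TRANSFORM:P2(v=0,ok=F), EMIT:P1(v=0,ok=F)] out:-; bubbles=2
Tick 5: [PARSE:P3(v=14,ok=F), VALIDATE:-, TRANSFORM:-, EMIT:P2(v=0,ok=F)] out:P1(v=0); bubbles=2
Tick 6: [PARSE:-, VALIDATE:P3(v=14,ok=F), TRANSFORM:-, EMIT:-] out:P2(v=0); bubbles=3
Tick 7: [PARSE:P4(v=12,ok=F), VALIDATE:-, TRANSFORM:P3(v=0,ok=F), EMIT:-] out:-; bubbles=2
Tick 8: [PARSE:-, VALIDATE:P4(v=12,ok=T), TRANSFORM:-, EMIT:P3(v=0,ok=F)] out:-; bubbles=2
Tick 9: [PARSE:-, VALIDATE:-, TRANSFORM:P4(v=36,ok=T), EMIT:-] out:P3(v=0); bubbles=3
Tick 10: [PARSE:P5(v=10,ok=F), VALIDATE:-, TRANSFORM:-, EMIT:P4(v=36,ok=T)] out:-; bubbles=2
Tick 11: [PARSE:-, VALIDATE:P5(v=10,ok=F), TRANSFORM:-, EMIT:-] out:P4(v=36); bubbles=3
Tick 12: [PARSE:-, VALIDATE:-, TRANSFORM:P5(v=0,ok=F), EMIT:-] out:-; bubbles=3
Tick 13: [PARSE:-, VALIDATE:-, TRANSFORM:-, EMIT:P5(v=0,ok=F)] out:-; bubbles=3
Tick 14: [PARSE:-, VALIDATE:-, TRANSFORM:-, EMIT:-] out:P5(v=0); bubbles=4
Total bubble-slots: 36

Answer: 36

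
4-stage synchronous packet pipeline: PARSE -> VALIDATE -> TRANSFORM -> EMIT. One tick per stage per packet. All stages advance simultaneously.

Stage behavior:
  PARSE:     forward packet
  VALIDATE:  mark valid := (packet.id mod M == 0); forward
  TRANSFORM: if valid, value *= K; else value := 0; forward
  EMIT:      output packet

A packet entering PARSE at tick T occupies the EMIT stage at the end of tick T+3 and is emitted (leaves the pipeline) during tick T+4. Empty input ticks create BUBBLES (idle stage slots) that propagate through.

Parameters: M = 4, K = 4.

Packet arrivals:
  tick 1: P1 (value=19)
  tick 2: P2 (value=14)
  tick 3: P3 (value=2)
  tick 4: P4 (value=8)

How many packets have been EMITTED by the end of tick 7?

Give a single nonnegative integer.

Tick 1: [PARSE:P1(v=19,ok=F), VALIDATE:-, TRANSFORM:-, EMIT:-] out:-; in:P1
Tick 2: [PARSE:P2(v=14,ok=F), VALIDATE:P1(v=19,ok=F), TRANSFORM:-, EMIT:-] out:-; in:P2
Tick 3: [PARSE:P3(v=2,ok=F), VALIDATE:P2(v=14,ok=F), TRANSFORM:P1(v=0,ok=F), EMIT:-] out:-; in:P3
Tick 4: [PARSE:P4(v=8,ok=F), VALIDATE:P3(v=2,ok=F), TRANSFORM:P2(v=0,ok=F), EMIT:P1(v=0,ok=F)] out:-; in:P4
Tick 5: [PARSE:-, VALIDATE:P4(v=8,ok=T), TRANSFORM:P3(v=0,ok=F), EMIT:P2(v=0,ok=F)] out:P1(v=0); in:-
Tick 6: [PARSE:-, VALIDATE:-, TRANSFORM:P4(v=32,ok=T), EMIT:P3(v=0,ok=F)] out:P2(v=0); in:-
Tick 7: [PARSE:-, VALIDATE:-, TRANSFORM:-, EMIT:P4(v=32,ok=T)] out:P3(v=0); in:-
Emitted by tick 7: ['P1', 'P2', 'P3']

Answer: 3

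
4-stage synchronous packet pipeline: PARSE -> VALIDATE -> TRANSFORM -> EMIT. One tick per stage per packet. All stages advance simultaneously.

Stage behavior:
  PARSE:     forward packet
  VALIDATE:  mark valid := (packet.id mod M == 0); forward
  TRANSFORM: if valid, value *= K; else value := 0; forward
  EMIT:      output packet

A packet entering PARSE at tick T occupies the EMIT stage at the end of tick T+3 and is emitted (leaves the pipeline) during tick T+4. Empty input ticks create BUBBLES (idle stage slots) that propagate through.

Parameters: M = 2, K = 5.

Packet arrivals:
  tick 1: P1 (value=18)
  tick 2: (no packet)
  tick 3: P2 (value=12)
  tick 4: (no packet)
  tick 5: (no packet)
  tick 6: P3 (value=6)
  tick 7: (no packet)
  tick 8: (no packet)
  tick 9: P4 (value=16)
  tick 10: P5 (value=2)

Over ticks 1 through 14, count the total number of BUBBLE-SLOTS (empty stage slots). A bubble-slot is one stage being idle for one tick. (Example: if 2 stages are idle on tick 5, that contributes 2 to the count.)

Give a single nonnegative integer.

Tick 1: [PARSE:P1(v=18,ok=F), VALIDATE:-, TRANSFORM:-, EMIT:-] out:-; bubbles=3
Tick 2: [PARSE:-, VALIDATE:P1(v=18,ok=F), TRANSFORM:-, EMIT:-] out:-; bubbles=3
Tick 3: [PARSE:P2(v=12,ok=F), VALIDATE:-, TRANSFORM:P1(v=0,ok=F), EMIT:-] out:-; bubbles=2
Tick 4: [PARSE:-, VALIDATE:P2(v=12,ok=T), TRANSFORM:-, EMIT:P1(v=0,ok=F)] out:-; bubbles=2
Tick 5: [PARSE:-, VALIDATE:-, TRANSFORM:P2(v=60,ok=T), EMIT:-] out:P1(v=0); bubbles=3
Tick 6: [PARSE:P3(v=6,ok=F), VALIDATE:-, TRANSFORM:-, EMIT:P2(v=60,ok=T)] out:-; bubbles=2
Tick 7: [PARSE:-, VALIDATE:P3(v=6,ok=F), TRANSFORM:-, EMIT:-] out:P2(v=60); bubbles=3
Tick 8: [PARSE:-, VALIDATE:-, TRANSFORM:P3(v=0,ok=F), EMIT:-] out:-; bubbles=3
Tick 9: [PARSE:P4(v=16,ok=F), VALIDATE:-, TRANSFORM:-, EMIT:P3(v=0,ok=F)] out:-; bubbles=2
Tick 10: [PARSE:P5(v=2,ok=F), VALIDATE:P4(v=16,ok=T), TRANSFORM:-, EMIT:-] out:P3(v=0); bubbles=2
Tick 11: [PARSE:-, VALIDATE:P5(v=2,ok=F), TRANSFORM:P4(v=80,ok=T), EMIT:-] out:-; bubbles=2
Tick 12: [PARSE:-, VALIDATE:-, TRANSFORM:P5(v=0,ok=F), EMIT:P4(v=80,ok=T)] out:-; bubbles=2
Tick 13: [PARSE:-, VALIDATE:-, TRANSFORM:-, EMIT:P5(v=0,ok=F)] out:P4(v=80); bubbles=3
Tick 14: [PARSE:-, VALIDATE:-, TRANSFORM:-, EMIT:-] out:P5(v=0); bubbles=4
Total bubble-slots: 36

Answer: 36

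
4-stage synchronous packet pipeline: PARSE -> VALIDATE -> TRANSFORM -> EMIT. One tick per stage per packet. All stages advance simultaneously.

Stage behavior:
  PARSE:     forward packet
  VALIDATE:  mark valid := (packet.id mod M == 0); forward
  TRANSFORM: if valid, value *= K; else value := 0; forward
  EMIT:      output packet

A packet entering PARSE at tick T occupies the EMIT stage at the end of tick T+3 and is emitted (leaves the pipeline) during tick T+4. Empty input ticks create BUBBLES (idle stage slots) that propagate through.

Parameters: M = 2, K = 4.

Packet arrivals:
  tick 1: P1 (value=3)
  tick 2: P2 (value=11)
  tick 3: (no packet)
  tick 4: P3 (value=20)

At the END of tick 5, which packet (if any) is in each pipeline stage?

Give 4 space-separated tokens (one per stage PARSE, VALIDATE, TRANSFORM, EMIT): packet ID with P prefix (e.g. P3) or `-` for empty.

Answer: - P3 - P2

Derivation:
Tick 1: [PARSE:P1(v=3,ok=F), VALIDATE:-, TRANSFORM:-, EMIT:-] out:-; in:P1
Tick 2: [PARSE:P2(v=11,ok=F), VALIDATE:P1(v=3,ok=F), TRANSFORM:-, EMIT:-] out:-; in:P2
Tick 3: [PARSE:-, VALIDATE:P2(v=11,ok=T), TRANSFORM:P1(v=0,ok=F), EMIT:-] out:-; in:-
Tick 4: [PARSE:P3(v=20,ok=F), VALIDATE:-, TRANSFORM:P2(v=44,ok=T), EMIT:P1(v=0,ok=F)] out:-; in:P3
Tick 5: [PARSE:-, VALIDATE:P3(v=20,ok=F), TRANSFORM:-, EMIT:P2(v=44,ok=T)] out:P1(v=0); in:-
At end of tick 5: ['-', 'P3', '-', 'P2']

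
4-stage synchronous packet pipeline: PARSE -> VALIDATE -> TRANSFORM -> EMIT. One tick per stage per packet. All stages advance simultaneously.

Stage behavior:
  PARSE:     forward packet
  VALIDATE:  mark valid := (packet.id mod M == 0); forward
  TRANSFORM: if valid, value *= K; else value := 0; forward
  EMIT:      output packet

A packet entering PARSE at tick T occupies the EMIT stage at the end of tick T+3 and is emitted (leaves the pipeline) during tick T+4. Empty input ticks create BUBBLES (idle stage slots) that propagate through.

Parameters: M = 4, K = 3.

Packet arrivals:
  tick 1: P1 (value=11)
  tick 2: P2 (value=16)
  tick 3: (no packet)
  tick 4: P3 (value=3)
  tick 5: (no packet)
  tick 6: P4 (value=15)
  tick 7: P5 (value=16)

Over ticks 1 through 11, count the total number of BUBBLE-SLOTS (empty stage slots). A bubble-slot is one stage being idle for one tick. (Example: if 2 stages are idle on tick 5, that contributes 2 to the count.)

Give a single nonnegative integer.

Tick 1: [PARSE:P1(v=11,ok=F), VALIDATE:-, TRANSFORM:-, EMIT:-] out:-; bubbles=3
Tick 2: [PARSE:P2(v=16,ok=F), VALIDATE:P1(v=11,ok=F), TRANSFORM:-, EMIT:-] out:-; bubbles=2
Tick 3: [PARSE:-, VALIDATE:P2(v=16,ok=F), TRANSFORM:P1(v=0,ok=F), EMIT:-] out:-; bubbles=2
Tick 4: [PARSE:P3(v=3,ok=F), VALIDATE:-, TRANSFORM:P2(v=0,ok=F), EMIT:P1(v=0,ok=F)] out:-; bubbles=1
Tick 5: [PARSE:-, VALIDATE:P3(v=3,ok=F), TRANSFORM:-, EMIT:P2(v=0,ok=F)] out:P1(v=0); bubbles=2
Tick 6: [PARSE:P4(v=15,ok=F), VALIDATE:-, TRANSFORM:P3(v=0,ok=F), EMIT:-] out:P2(v=0); bubbles=2
Tick 7: [PARSE:P5(v=16,ok=F), VALIDATE:P4(v=15,ok=T), TRANSFORM:-, EMIT:P3(v=0,ok=F)] out:-; bubbles=1
Tick 8: [PARSE:-, VALIDATE:P5(v=16,ok=F), TRANSFORM:P4(v=45,ok=T), EMIT:-] out:P3(v=0); bubbles=2
Tick 9: [PARSE:-, VALIDATE:-, TRANSFORM:P5(v=0,ok=F), EMIT:P4(v=45,ok=T)] out:-; bubbles=2
Tick 10: [PARSE:-, VALIDATE:-, TRANSFORM:-, EMIT:P5(v=0,ok=F)] out:P4(v=45); bubbles=3
Tick 11: [PARSE:-, VALIDATE:-, TRANSFORM:-, EMIT:-] out:P5(v=0); bubbles=4
Total bubble-slots: 24

Answer: 24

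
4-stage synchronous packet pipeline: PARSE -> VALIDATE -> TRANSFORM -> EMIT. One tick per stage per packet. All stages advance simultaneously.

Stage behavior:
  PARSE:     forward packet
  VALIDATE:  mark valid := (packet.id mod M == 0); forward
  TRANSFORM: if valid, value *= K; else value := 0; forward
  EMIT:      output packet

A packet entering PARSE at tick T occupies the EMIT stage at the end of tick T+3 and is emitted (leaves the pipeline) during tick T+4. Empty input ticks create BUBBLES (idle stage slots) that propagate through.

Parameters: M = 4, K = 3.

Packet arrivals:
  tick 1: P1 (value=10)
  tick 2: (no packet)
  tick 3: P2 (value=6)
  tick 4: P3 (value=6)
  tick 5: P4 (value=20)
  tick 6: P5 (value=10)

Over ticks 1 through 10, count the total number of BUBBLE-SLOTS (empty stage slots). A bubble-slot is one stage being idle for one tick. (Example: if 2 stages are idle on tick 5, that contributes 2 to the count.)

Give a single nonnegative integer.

Tick 1: [PARSE:P1(v=10,ok=F), VALIDATE:-, TRANSFORM:-, EMIT:-] out:-; bubbles=3
Tick 2: [PARSE:-, VALIDATE:P1(v=10,ok=F), TRANSFORM:-, EMIT:-] out:-; bubbles=3
Tick 3: [PARSE:P2(v=6,ok=F), VALIDATE:-, TRANSFORM:P1(v=0,ok=F), EMIT:-] out:-; bubbles=2
Tick 4: [PARSE:P3(v=6,ok=F), VALIDATE:P2(v=6,ok=F), TRANSFORM:-, EMIT:P1(v=0,ok=F)] out:-; bubbles=1
Tick 5: [PARSE:P4(v=20,ok=F), VALIDATE:P3(v=6,ok=F), TRANSFORM:P2(v=0,ok=F), EMIT:-] out:P1(v=0); bubbles=1
Tick 6: [PARSE:P5(v=10,ok=F), VALIDATE:P4(v=20,ok=T), TRANSFORM:P3(v=0,ok=F), EMIT:P2(v=0,ok=F)] out:-; bubbles=0
Tick 7: [PARSE:-, VALIDATE:P5(v=10,ok=F), TRANSFORM:P4(v=60,ok=T), EMIT:P3(v=0,ok=F)] out:P2(v=0); bubbles=1
Tick 8: [PARSE:-, VALIDATE:-, TRANSFORM:P5(v=0,ok=F), EMIT:P4(v=60,ok=T)] out:P3(v=0); bubbles=2
Tick 9: [PARSE:-, VALIDATE:-, TRANSFORM:-, EMIT:P5(v=0,ok=F)] out:P4(v=60); bubbles=3
Tick 10: [PARSE:-, VALIDATE:-, TRANSFORM:-, EMIT:-] out:P5(v=0); bubbles=4
Total bubble-slots: 20

Answer: 20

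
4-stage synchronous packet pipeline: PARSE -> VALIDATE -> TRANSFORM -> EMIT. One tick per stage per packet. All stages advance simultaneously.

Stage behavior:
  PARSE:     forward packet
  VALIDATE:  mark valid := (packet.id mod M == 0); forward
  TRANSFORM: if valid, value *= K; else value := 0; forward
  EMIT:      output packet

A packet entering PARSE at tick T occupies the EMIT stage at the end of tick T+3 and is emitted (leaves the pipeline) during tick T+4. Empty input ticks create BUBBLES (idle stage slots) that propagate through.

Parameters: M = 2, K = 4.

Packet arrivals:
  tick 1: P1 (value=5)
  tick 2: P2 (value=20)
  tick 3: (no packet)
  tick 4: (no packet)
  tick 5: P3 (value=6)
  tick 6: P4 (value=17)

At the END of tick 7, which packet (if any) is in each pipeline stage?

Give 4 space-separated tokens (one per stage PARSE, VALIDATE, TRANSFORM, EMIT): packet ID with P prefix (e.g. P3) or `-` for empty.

Tick 1: [PARSE:P1(v=5,ok=F), VALIDATE:-, TRANSFORM:-, EMIT:-] out:-; in:P1
Tick 2: [PARSE:P2(v=20,ok=F), VALIDATE:P1(v=5,ok=F), TRANSFORM:-, EMIT:-] out:-; in:P2
Tick 3: [PARSE:-, VALIDATE:P2(v=20,ok=T), TRANSFORM:P1(v=0,ok=F), EMIT:-] out:-; in:-
Tick 4: [PARSE:-, VALIDATE:-, TRANSFORM:P2(v=80,ok=T), EMIT:P1(v=0,ok=F)] out:-; in:-
Tick 5: [PARSE:P3(v=6,ok=F), VALIDATE:-, TRANSFORM:-, EMIT:P2(v=80,ok=T)] out:P1(v=0); in:P3
Tick 6: [PARSE:P4(v=17,ok=F), VALIDATE:P3(v=6,ok=F), TRANSFORM:-, EMIT:-] out:P2(v=80); in:P4
Tick 7: [PARSE:-, VALIDATE:P4(v=17,ok=T), TRANSFORM:P3(v=0,ok=F), EMIT:-] out:-; in:-
At end of tick 7: ['-', 'P4', 'P3', '-']

Answer: - P4 P3 -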